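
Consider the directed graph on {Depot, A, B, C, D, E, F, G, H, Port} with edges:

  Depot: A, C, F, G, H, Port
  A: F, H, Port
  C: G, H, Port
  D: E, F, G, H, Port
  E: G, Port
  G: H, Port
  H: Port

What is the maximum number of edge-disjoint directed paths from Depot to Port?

Assign every edge capacity 1; by Menger, the answer equals the max flow.
Path Depot→Port (+1); total 1.
Path Depot→A→Port (+1); total 2.
Path Depot→C→Port (+1); total 3.
Path Depot→G→Port (+1); total 4.
Path Depot→H→Port (+1); total 5.
No residual Depot→Port path; max flow = 5.
Certifying cut of size 5: {Depot→A, Depot→C, Depot→G, Depot→H, Depot→Port}.

5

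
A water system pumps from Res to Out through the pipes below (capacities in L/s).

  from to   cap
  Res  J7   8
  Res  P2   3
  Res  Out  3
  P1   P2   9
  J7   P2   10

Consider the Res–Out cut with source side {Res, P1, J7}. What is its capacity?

Edges leaving {Res, P1, J7}: Res→P2 (3), Res→Out (3), P1→P2 (9), J7→P2 (10).
Cut capacity = 3 + 3 + 9 + 10 = 25.

25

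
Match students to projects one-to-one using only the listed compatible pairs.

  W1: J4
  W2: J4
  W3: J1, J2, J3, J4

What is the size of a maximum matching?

Unit-capacity flow: source→left, listed edges, right→sink; max matching = max flow.
Augmenting path W1→J4 (+1); matched 1.
Augmenting path W3→J1 (+1); matched 2.
No augmenting path remains; maximum matching = 2.
König certificate: {W3, J4} is a vertex cover of size 2 (every listed pair touches it), so no matching can be larger.

2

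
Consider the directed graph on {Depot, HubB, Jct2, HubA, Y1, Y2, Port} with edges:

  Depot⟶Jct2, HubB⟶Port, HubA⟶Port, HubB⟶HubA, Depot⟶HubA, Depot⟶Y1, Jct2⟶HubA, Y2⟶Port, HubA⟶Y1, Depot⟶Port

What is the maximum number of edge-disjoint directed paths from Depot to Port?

Assign every edge capacity 1; by Menger, the answer equals the max flow.
Path Depot→Port (+1); total 1.
Path Depot→HubA→Port (+1); total 2.
No residual Depot→Port path; max flow = 2.
Certifying cut of size 2: {Depot→Port, HubA→Port}.

2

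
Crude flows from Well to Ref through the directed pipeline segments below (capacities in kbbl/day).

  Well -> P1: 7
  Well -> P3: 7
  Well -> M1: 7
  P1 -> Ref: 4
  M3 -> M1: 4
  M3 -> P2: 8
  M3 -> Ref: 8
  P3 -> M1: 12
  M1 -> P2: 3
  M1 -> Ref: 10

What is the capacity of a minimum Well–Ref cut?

14

Augment Well→P1→Ref: bottleneck 4, flow now 4.
Augment Well→M1→Ref: bottleneck 7, flow now 11.
Augment Well→P3→M1→Ref: bottleneck 3, flow now 14.
No augmenting path remains; maximum flow = 14.
By max-flow min-cut, the minimum cut capacity equals the max flow.
In the residual graph, reachable from Well: {Well, P1, P3, M1, P2}.
Min-cut edges: P1→Ref (4), M1→Ref (10); capacity 4 + 10 = 14.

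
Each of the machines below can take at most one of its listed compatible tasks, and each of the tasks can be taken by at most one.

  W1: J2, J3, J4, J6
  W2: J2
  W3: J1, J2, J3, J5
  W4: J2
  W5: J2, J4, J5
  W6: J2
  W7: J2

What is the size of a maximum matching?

Unit-capacity flow: source→left, listed edges, right→sink; max matching = max flow.
Augmenting path W1→J2 (+1); matched 1.
Augmenting path W3→J1 (+1); matched 2.
Augmenting path W5→J4 (+1); matched 3.
Augmenting path W2→J2→W1→J3 (+1); matched 4.
No augmenting path remains; maximum matching = 4.
König certificate: {W1, W3, W5, J2} is a vertex cover of size 4 (every listed pair touches it), so no matching can be larger.

4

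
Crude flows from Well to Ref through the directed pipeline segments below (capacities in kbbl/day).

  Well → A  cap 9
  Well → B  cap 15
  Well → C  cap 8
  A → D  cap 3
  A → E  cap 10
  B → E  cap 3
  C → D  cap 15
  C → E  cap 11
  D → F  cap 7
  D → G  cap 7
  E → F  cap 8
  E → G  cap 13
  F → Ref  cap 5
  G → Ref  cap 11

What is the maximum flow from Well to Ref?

16

Augment Well→A→D→F→Ref: bottleneck 3, flow now 3.
Augment Well→A→E→F→Ref: bottleneck 2, flow now 5.
Augment Well→A→E→G→Ref: bottleneck 4, flow now 9.
Augment Well→B→E→G→Ref: bottleneck 3, flow now 12.
Augment Well→C→D→G→Ref: bottleneck 4, flow now 16.
No augmenting path remains; maximum flow = 16.
In the residual graph, reachable from Well: {Well, A, B, C, D, E, F, G}.
Min-cut edges: F→Ref (5), G→Ref (11); capacity 5 + 11 = 16.
This cut is saturated, so no flow can exceed 16.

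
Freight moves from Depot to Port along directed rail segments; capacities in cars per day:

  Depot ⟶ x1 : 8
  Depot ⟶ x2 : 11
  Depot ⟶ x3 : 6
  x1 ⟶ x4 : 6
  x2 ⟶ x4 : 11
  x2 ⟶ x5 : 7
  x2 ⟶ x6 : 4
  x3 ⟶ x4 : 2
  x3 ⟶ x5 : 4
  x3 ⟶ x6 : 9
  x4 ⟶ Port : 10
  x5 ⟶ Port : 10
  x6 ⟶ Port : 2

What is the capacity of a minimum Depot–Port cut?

22

Augment Depot→x1→x4→Port: bottleneck 6, flow now 6.
Augment Depot→x2→x4→Port: bottleneck 4, flow now 10.
Augment Depot→x2→x5→Port: bottleneck 7, flow now 17.
Augment Depot→x3→x5→Port: bottleneck 3, flow now 20.
Augment Depot→x3→x6→Port: bottleneck 2, flow now 22.
No augmenting path remains; maximum flow = 22.
By max-flow min-cut, the minimum cut capacity equals the max flow.
In the residual graph, reachable from Depot: {Depot, x1, x2, x3, x4, x5, x6}.
Min-cut edges: x4→Port (10), x5→Port (10), x6→Port (2); capacity 10 + 10 + 2 = 22.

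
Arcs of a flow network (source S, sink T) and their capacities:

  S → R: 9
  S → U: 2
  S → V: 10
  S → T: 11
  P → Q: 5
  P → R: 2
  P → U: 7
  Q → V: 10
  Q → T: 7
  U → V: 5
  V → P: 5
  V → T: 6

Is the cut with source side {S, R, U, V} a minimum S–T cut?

Yes — it is a minimum cut (capacity 22).

Given cut capacity: 11 + 5 + 6 = 22.
Augment S→T: bottleneck 11, flow now 11.
Augment S→V→T: bottleneck 6, flow now 17.
Augment S→V→P→Q→T: bottleneck 4, flow now 21.
Augment S→U→V→P→Q→T: bottleneck 1, flow now 22.
No augmenting path remains; maximum flow = 22.
Cut capacity 22 equals the max flow, so it is a minimum cut.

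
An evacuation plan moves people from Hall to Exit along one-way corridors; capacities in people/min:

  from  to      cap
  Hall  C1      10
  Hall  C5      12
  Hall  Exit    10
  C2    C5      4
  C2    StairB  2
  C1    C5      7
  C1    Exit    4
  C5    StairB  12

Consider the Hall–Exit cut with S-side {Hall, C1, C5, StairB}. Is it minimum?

Yes — it is a minimum cut (capacity 14).

Given cut capacity: 10 + 4 = 14.
Augment Hall→Exit: bottleneck 10, flow now 10.
Augment Hall→C1→Exit: bottleneck 4, flow now 14.
No augmenting path remains; maximum flow = 14.
Cut capacity 14 equals the max flow, so it is a minimum cut.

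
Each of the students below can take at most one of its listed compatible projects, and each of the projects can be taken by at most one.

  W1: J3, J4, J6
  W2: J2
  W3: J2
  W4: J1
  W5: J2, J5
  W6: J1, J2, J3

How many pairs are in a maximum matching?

Unit-capacity flow: source→left, listed edges, right→sink; max matching = max flow.
Augmenting path W1→J3 (+1); matched 1.
Augmenting path W2→J2 (+1); matched 2.
Augmenting path W4→J1 (+1); matched 3.
Augmenting path W5→J5 (+1); matched 4.
Augmenting path W6→J3→W1→J4 (+1); matched 5.
No augmenting path remains; maximum matching = 5.
König certificate: {W1, W4, W5, W6, J2} is a vertex cover of size 5 (every listed pair touches it), so no matching can be larger.

5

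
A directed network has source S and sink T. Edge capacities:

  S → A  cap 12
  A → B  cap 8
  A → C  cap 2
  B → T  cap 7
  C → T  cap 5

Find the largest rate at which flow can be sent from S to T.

Augment S→A→B→T: bottleneck 7, flow now 7.
Augment S→A→C→T: bottleneck 2, flow now 9.
No augmenting path remains; maximum flow = 9.
In the residual graph, reachable from S: {S, A, B}.
Min-cut edges: A→C (2), B→T (7); capacity 2 + 7 = 9.
This cut is saturated, so no flow can exceed 9.

9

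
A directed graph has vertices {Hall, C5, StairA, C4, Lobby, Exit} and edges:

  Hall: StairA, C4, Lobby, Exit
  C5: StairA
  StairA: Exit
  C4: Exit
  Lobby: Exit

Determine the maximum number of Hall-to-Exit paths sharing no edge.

Assign every edge capacity 1; by Menger, the answer equals the max flow.
Path Hall→Exit (+1); total 1.
Path Hall→StairA→Exit (+1); total 2.
Path Hall→C4→Exit (+1); total 3.
Path Hall→Lobby→Exit (+1); total 4.
No residual Hall→Exit path; max flow = 4.
Certifying cut of size 4: {Hall→C4, Hall→Exit, Hall→Lobby, Hall→StairA}.

4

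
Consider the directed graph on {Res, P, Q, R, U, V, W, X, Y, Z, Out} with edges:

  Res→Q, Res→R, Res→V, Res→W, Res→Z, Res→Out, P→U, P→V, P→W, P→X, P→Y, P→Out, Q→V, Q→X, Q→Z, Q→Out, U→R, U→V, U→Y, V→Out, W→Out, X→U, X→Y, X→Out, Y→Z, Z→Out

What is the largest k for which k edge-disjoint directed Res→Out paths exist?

Assign every edge capacity 1; by Menger, the answer equals the max flow.
Path Res→Out (+1); total 1.
Path Res→Q→Out (+1); total 2.
Path Res→V→Out (+1); total 3.
Path Res→W→Out (+1); total 4.
Path Res→Z→Out (+1); total 5.
No residual Res→Out path; max flow = 5.
Certifying cut of size 5: {Res→Out, Res→Q, Res→V, Res→W, Res→Z}.

5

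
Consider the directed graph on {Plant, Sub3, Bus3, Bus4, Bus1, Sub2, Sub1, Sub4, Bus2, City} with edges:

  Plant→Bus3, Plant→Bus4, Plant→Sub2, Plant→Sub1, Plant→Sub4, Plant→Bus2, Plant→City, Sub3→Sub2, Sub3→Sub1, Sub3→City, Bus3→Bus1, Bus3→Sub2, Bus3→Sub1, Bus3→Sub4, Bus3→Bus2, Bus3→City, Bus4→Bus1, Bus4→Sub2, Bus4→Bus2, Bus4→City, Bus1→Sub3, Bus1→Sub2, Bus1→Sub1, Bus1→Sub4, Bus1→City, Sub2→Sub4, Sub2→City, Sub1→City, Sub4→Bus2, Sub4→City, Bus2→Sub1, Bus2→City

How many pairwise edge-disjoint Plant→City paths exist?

Assign every edge capacity 1; by Menger, the answer equals the max flow.
Path Plant→City (+1); total 1.
Path Plant→Bus3→City (+1); total 2.
Path Plant→Bus4→City (+1); total 3.
Path Plant→Sub2→City (+1); total 4.
Path Plant→Sub1→City (+1); total 5.
Path Plant→Sub4→City (+1); total 6.
Path Plant→Bus2→City (+1); total 7.
No residual Plant→City path; max flow = 7.
Certifying cut of size 7: {Plant→Bus2, Plant→Bus3, Plant→Bus4, Plant→City, Plant→Sub1, Plant→Sub2, Plant→Sub4}.

7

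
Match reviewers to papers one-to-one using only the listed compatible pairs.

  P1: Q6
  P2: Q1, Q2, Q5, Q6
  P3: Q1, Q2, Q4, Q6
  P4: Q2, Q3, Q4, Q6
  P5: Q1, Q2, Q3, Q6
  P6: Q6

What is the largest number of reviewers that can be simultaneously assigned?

5

Unit-capacity flow: source→left, listed edges, right→sink; max matching = max flow.
Augmenting path P1→Q6 (+1); matched 1.
Augmenting path P2→Q1 (+1); matched 2.
Augmenting path P3→Q2 (+1); matched 3.
Augmenting path P4→Q3 (+1); matched 4.
Augmenting path P5→Q1→P2→Q5 (+1); matched 5.
No augmenting path remains; maximum matching = 5.
König certificate: {P2, P3, P4, P5, Q6} is a vertex cover of size 5 (every listed pair touches it), so no matching can be larger.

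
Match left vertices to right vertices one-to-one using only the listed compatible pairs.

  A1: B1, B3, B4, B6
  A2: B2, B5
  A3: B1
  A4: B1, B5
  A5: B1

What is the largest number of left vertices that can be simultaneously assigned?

4

Unit-capacity flow: source→left, listed edges, right→sink; max matching = max flow.
Augmenting path A1→B1 (+1); matched 1.
Augmenting path A2→B2 (+1); matched 2.
Augmenting path A4→B5 (+1); matched 3.
Augmenting path A3→B1→A1→B3 (+1); matched 4.
No augmenting path remains; maximum matching = 4.
König certificate: {A1, A2, A4, B1} is a vertex cover of size 4 (every listed pair touches it), so no matching can be larger.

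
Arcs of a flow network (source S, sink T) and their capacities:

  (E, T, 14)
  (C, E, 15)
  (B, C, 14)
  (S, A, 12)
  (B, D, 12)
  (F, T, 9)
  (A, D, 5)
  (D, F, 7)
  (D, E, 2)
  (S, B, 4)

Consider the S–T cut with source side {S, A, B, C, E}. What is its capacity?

31

Edges leaving {S, A, B, C, E}: A→D (5), B→D (12), E→T (14).
Cut capacity = 5 + 12 + 14 = 31.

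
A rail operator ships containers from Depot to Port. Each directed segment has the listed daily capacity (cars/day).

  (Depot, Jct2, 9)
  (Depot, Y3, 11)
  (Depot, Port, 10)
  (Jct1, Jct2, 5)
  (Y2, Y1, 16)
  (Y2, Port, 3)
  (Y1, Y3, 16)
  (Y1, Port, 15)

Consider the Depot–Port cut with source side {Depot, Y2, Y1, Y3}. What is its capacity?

Edges leaving {Depot, Y2, Y1, Y3}: Depot→Jct2 (9), Depot→Port (10), Y2→Port (3), Y1→Port (15).
Cut capacity = 9 + 10 + 3 + 15 = 37.

37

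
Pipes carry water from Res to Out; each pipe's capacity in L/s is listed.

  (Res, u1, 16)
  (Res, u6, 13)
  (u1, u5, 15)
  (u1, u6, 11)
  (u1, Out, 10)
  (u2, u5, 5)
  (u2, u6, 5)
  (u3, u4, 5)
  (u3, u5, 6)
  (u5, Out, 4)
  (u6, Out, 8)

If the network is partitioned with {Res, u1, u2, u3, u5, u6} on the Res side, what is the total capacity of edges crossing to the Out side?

Edges leaving {Res, u1, u2, u3, u5, u6}: u1→Out (10), u3→u4 (5), u5→Out (4), u6→Out (8).
Cut capacity = 10 + 5 + 4 + 8 = 27.

27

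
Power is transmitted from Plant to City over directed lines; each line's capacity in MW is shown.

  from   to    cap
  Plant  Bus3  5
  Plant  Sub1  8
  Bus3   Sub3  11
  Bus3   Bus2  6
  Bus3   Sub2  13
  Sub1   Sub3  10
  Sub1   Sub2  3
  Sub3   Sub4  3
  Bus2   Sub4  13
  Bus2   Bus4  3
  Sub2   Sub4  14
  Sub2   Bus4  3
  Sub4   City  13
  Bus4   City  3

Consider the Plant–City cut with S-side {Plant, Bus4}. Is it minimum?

No — its capacity is 16, but the minimum cut has capacity 11.

Given cut capacity: 5 + 8 + 3 = 16.
Augment Plant→Bus3→Sub3→Sub4→City: bottleneck 3, flow now 3.
Augment Plant→Bus3→Bus2→Sub4→City: bottleneck 2, flow now 5.
Augment Plant→Sub1→Sub2→Sub4→City: bottleneck 3, flow now 8.
Augment Plant→Sub1→Sub3→Bus3→Bus2→Sub4→City: bottleneck 3, flow now 11. (uses reverse residual edge)
No augmenting path remains; maximum flow = 11.
In the residual graph, reachable from Plant: {Plant, Sub1, Sub3}.
Min-cut edges: Plant→Bus3 (5), Sub1→Sub2 (3), Sub3→Sub4 (3); capacity 5 + 3 + 3 = 11.
Cut capacity 16 exceeds the max flow 11, so it is not minimum.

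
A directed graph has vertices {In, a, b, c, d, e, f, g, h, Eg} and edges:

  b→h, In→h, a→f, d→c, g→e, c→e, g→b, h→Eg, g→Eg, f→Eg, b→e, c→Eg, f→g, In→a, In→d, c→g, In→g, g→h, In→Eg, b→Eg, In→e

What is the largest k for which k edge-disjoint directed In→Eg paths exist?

5

Assign every edge capacity 1; by Menger, the answer equals the max flow.
Path In→Eg (+1); total 1.
Path In→g→Eg (+1); total 2.
Path In→h→Eg (+1); total 3.
Path In→a→f→Eg (+1); total 4.
Path In→d→c→Eg (+1); total 5.
No residual In→Eg path; max flow = 5.
Certifying cut of size 5: {In→Eg, In→a, In→d, In→g, In→h}.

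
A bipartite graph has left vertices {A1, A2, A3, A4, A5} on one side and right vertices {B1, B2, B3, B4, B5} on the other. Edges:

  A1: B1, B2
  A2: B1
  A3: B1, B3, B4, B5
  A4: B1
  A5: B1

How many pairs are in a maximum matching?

3

Unit-capacity flow: source→left, listed edges, right→sink; max matching = max flow.
Augmenting path A1→B1 (+1); matched 1.
Augmenting path A3→B3 (+1); matched 2.
Augmenting path A2→B1→A1→B2 (+1); matched 3.
No augmenting path remains; maximum matching = 3.
König certificate: {A1, A3, B1} is a vertex cover of size 3 (every listed pair touches it), so no matching can be larger.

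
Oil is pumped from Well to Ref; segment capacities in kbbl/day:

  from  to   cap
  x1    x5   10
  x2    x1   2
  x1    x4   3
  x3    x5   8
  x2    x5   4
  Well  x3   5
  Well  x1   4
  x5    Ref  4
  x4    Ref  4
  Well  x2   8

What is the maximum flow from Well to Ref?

Augment Well→x1→x4→Ref: bottleneck 3, flow now 3.
Augment Well→x1→x5→Ref: bottleneck 1, flow now 4.
Augment Well→x2→x5→Ref: bottleneck 3, flow now 7.
No augmenting path remains; maximum flow = 7.
In the residual graph, reachable from Well: {Well, x1, x2, x3, x5}.
Min-cut edges: x1→x4 (3), x5→Ref (4); capacity 3 + 4 = 7.
This cut is saturated, so no flow can exceed 7.

7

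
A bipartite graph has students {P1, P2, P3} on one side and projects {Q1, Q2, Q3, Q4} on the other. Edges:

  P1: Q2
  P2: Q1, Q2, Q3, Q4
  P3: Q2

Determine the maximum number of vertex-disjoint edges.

2

Unit-capacity flow: source→left, listed edges, right→sink; max matching = max flow.
Augmenting path P1→Q2 (+1); matched 1.
Augmenting path P2→Q1 (+1); matched 2.
No augmenting path remains; maximum matching = 2.
König certificate: {P2, Q2} is a vertex cover of size 2 (every listed pair touches it), so no matching can be larger.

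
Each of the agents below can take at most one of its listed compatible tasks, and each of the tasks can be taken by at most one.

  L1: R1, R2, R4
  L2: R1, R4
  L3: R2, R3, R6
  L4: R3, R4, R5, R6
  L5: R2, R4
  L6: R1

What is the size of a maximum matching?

5

Unit-capacity flow: source→left, listed edges, right→sink; max matching = max flow.
Augmenting path L1→R1 (+1); matched 1.
Augmenting path L2→R4 (+1); matched 2.
Augmenting path L3→R2 (+1); matched 3.
Augmenting path L4→R3 (+1); matched 4.
Augmenting path L5→R2→L3→R6 (+1); matched 5.
No augmenting path remains; maximum matching = 5.
König certificate: {L3, L4, R1, R2, R4} is a vertex cover of size 5 (every listed pair touches it), so no matching can be larger.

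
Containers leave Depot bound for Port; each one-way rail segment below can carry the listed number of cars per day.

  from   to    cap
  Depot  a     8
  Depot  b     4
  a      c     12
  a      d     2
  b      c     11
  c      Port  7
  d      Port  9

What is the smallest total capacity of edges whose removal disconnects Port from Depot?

Augment Depot→a→c→Port: bottleneck 7, flow now 7.
Augment Depot→a→d→Port: bottleneck 1, flow now 8.
Augment Depot→b→c→a→d→Port: bottleneck 1, flow now 9. (uses reverse residual edge)
No augmenting path remains; maximum flow = 9.
By max-flow min-cut, the minimum cut capacity equals the max flow.
In the residual graph, reachable from Depot: {Depot, a, b, c}.
Min-cut edges: a→d (2), c→Port (7); capacity 2 + 7 = 9.

9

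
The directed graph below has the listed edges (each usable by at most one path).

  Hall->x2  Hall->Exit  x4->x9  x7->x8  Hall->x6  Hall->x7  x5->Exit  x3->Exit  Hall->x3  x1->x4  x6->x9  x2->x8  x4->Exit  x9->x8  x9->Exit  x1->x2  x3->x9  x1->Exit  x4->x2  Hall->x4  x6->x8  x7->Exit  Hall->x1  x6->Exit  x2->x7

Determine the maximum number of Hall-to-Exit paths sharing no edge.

Assign every edge capacity 1; by Menger, the answer equals the max flow.
Path Hall→Exit (+1); total 1.
Path Hall→x1→Exit (+1); total 2.
Path Hall→x3→Exit (+1); total 3.
Path Hall→x4→Exit (+1); total 4.
Path Hall→x6→Exit (+1); total 5.
Path Hall→x7→Exit (+1); total 6.
No residual Hall→Exit path; max flow = 6.
Certifying cut of size 6: {Hall→Exit, Hall→x1, Hall→x3, Hall→x4, Hall→x6, x7→Exit}.

6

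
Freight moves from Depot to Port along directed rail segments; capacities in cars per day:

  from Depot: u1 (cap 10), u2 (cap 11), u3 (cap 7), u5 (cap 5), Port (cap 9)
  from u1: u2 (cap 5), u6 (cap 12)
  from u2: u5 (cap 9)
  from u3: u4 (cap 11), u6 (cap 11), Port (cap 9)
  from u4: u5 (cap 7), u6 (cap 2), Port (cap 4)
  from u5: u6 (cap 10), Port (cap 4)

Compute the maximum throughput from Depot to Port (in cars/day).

Augment Depot→Port: bottleneck 9, flow now 9.
Augment Depot→u3→Port: bottleneck 7, flow now 16.
Augment Depot→u5→Port: bottleneck 4, flow now 20.
No augmenting path remains; maximum flow = 20.
In the residual graph, reachable from Depot: {Depot, u1, u2, u5, u6}.
Min-cut edges: Depot→u3 (7), Depot→Port (9), u5→Port (4); capacity 7 + 9 + 4 = 20.
This cut is saturated, so no flow can exceed 20.

20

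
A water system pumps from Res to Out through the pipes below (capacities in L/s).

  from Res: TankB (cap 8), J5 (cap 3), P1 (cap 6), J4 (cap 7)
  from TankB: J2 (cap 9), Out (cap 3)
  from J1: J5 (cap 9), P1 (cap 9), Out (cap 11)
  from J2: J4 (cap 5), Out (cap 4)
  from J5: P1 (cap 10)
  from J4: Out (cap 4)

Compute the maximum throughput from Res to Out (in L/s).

11

Augment Res→TankB→Out: bottleneck 3, flow now 3.
Augment Res→J4→Out: bottleneck 4, flow now 7.
Augment Res→TankB→J2→Out: bottleneck 4, flow now 11.
No augmenting path remains; maximum flow = 11.
In the residual graph, reachable from Res: {Res, TankB, J2, J5, P1, J4}.
Min-cut edges: TankB→Out (3), J2→Out (4), J4→Out (4); capacity 3 + 4 + 4 = 11.
This cut is saturated, so no flow can exceed 11.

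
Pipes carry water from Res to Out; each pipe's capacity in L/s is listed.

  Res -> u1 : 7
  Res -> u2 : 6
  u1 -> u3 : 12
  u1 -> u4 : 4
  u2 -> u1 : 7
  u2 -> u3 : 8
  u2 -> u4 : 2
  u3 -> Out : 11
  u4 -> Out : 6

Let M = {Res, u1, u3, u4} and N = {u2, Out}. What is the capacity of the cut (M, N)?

23

Edges leaving {Res, u1, u3, u4}: Res→u2 (6), u3→Out (11), u4→Out (6).
Cut capacity = 6 + 11 + 6 = 23.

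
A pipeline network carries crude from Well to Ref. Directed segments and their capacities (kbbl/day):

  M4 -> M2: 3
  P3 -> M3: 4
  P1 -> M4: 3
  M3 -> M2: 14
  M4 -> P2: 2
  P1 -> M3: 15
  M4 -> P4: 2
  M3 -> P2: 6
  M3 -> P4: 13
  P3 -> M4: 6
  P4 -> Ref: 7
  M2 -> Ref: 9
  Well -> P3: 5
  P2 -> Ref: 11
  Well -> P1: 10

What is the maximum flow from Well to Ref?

15

Augment Well→P1→M3→M2→Ref: bottleneck 9, flow now 9.
Augment Well→P1→M3→P4→Ref: bottleneck 1, flow now 10.
Augment Well→P3→M3→P4→Ref: bottleneck 4, flow now 14.
Augment Well→P3→M4→P4→Ref: bottleneck 1, flow now 15.
No augmenting path remains; maximum flow = 15.
In the residual graph, reachable from Well: {Well}.
Min-cut edges: Well→P1 (10), Well→P3 (5); capacity 10 + 5 = 15.
This cut is saturated, so no flow can exceed 15.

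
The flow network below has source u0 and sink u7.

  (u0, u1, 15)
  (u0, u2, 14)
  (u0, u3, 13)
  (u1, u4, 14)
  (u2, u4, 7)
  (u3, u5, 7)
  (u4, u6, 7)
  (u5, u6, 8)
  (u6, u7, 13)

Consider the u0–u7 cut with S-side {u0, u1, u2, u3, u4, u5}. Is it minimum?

No — its capacity is 15, but the minimum cut has capacity 13.

Given cut capacity: 7 + 8 = 15.
Augment u0→u1→u4→u6→u7: bottleneck 7, flow now 7.
Augment u0→u3→u5→u6→u7: bottleneck 6, flow now 13.
No augmenting path remains; maximum flow = 13.
In the residual graph, reachable from u0: {u0, u1, u2, u3, u4, u5, u6}.
Min-cut edges: u6→u7 (13); capacity 13 = 13.
Cut capacity 15 exceeds the max flow 13, so it is not minimum.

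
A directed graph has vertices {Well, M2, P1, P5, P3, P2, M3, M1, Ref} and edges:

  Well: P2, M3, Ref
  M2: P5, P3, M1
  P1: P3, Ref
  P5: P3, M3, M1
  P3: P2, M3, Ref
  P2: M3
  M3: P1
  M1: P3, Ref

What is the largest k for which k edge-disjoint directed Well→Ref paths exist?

Assign every edge capacity 1; by Menger, the answer equals the max flow.
Path Well→Ref (+1); total 1.
Path Well→M3→P1→Ref (+1); total 2.
No residual Well→Ref path; max flow = 2.
Certifying cut of size 2: {M3→P1, Well→Ref}.

2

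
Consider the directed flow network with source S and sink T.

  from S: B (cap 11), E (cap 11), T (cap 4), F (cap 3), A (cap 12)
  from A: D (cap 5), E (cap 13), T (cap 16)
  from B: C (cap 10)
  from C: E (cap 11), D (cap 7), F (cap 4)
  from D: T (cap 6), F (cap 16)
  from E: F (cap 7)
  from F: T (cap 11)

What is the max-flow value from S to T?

33

Augment S→T: bottleneck 4, flow now 4.
Augment S→A→T: bottleneck 12, flow now 16.
Augment S→F→T: bottleneck 3, flow now 19.
Augment S→E→F→T: bottleneck 7, flow now 26.
Augment S→B→C→D→T: bottleneck 6, flow now 32.
Augment S→B→C→F→T: bottleneck 1, flow now 33.
No augmenting path remains; maximum flow = 33.
In the residual graph, reachable from S: {S, B, C, D, E, F}.
Min-cut edges: S→A (12), S→T (4), D→T (6), F→T (11); capacity 12 + 4 + 6 + 11 = 33.
This cut is saturated, so no flow can exceed 33.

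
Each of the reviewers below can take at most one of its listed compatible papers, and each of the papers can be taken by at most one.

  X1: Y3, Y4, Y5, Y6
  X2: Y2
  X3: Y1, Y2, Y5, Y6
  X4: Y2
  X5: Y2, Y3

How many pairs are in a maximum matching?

4

Unit-capacity flow: source→left, listed edges, right→sink; max matching = max flow.
Augmenting path X1→Y3 (+1); matched 1.
Augmenting path X2→Y2 (+1); matched 2.
Augmenting path X3→Y1 (+1); matched 3.
Augmenting path X5→Y3→X1→Y4 (+1); matched 4.
No augmenting path remains; maximum matching = 4.
König certificate: {X1, X3, X5, Y2} is a vertex cover of size 4 (every listed pair touches it), so no matching can be larger.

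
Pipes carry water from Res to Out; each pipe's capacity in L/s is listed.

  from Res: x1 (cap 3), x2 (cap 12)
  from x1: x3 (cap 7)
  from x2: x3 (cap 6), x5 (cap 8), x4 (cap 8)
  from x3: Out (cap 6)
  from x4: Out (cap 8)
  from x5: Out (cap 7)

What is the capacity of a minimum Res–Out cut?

15

Augment Res→x1→x3→Out: bottleneck 3, flow now 3.
Augment Res→x2→x3→Out: bottleneck 3, flow now 6.
Augment Res→x2→x4→Out: bottleneck 8, flow now 14.
Augment Res→x2→x5→Out: bottleneck 1, flow now 15.
No augmenting path remains; maximum flow = 15.
By max-flow min-cut, the minimum cut capacity equals the max flow.
In the residual graph, reachable from Res: {Res}.
Min-cut edges: Res→x1 (3), Res→x2 (12); capacity 3 + 12 = 15.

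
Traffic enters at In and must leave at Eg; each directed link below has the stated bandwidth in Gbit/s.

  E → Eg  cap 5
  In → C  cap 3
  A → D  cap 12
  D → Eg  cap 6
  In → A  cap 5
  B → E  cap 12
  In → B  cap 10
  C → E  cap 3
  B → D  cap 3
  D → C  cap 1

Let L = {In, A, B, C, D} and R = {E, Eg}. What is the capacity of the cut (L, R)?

21

Edges leaving {In, A, B, C, D}: B→E (12), C→E (3), D→Eg (6).
Cut capacity = 12 + 3 + 6 = 21.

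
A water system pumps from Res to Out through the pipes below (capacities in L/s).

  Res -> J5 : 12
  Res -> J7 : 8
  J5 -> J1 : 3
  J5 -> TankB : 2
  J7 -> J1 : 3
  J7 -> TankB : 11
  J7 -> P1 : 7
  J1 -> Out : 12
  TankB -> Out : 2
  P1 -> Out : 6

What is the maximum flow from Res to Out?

13

Augment Res→J5→J1→Out: bottleneck 3, flow now 3.
Augment Res→J5→TankB→Out: bottleneck 2, flow now 5.
Augment Res→J7→J1→Out: bottleneck 3, flow now 8.
Augment Res→J7→P1→Out: bottleneck 5, flow now 13.
No augmenting path remains; maximum flow = 13.
In the residual graph, reachable from Res: {Res, J5}.
Min-cut edges: Res→J7 (8), J5→J1 (3), J5→TankB (2); capacity 8 + 3 + 2 = 13.
This cut is saturated, so no flow can exceed 13.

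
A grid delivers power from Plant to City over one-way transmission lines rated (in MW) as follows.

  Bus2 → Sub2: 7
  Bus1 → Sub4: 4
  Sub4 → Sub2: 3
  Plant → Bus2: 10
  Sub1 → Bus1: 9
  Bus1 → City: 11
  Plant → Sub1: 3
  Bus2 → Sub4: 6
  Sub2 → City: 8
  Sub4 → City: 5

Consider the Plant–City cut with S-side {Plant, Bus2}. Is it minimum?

No — its capacity is 16, but the minimum cut has capacity 13.

Given cut capacity: 3 + 7 + 6 = 16.
Augment Plant→Sub1→Bus1→City: bottleneck 3, flow now 3.
Augment Plant→Bus2→Sub2→City: bottleneck 7, flow now 10.
Augment Plant→Bus2→Sub4→City: bottleneck 3, flow now 13.
No augmenting path remains; maximum flow = 13.
In the residual graph, reachable from Plant: {Plant}.
Min-cut edges: Plant→Sub1 (3), Plant→Bus2 (10); capacity 3 + 10 = 13.
Cut capacity 16 exceeds the max flow 13, so it is not minimum.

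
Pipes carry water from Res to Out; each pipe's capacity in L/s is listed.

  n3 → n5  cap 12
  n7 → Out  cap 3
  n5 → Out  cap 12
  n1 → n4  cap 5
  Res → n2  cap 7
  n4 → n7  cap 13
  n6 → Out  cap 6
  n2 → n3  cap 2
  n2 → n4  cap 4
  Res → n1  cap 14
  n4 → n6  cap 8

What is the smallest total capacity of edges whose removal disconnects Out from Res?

Augment Res→n1→n4→n6→Out: bottleneck 5, flow now 5.
Augment Res→n2→n3→n5→Out: bottleneck 2, flow now 7.
Augment Res→n2→n4→n6→Out: bottleneck 1, flow now 8.
Augment Res→n2→n4→n7→Out: bottleneck 3, flow now 11.
No augmenting path remains; maximum flow = 11.
By max-flow min-cut, the minimum cut capacity equals the max flow.
In the residual graph, reachable from Res: {Res, n1, n2}.
Min-cut edges: n1→n4 (5), n2→n3 (2), n2→n4 (4); capacity 5 + 2 + 4 = 11.

11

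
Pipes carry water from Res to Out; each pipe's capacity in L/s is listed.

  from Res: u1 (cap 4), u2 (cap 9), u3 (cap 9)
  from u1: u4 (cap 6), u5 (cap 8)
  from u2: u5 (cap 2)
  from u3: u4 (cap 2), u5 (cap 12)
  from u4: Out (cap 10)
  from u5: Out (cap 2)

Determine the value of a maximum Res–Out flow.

Augment Res→u1→u4→Out: bottleneck 4, flow now 4.
Augment Res→u2→u5→Out: bottleneck 2, flow now 6.
Augment Res→u3→u4→Out: bottleneck 2, flow now 8.
No augmenting path remains; maximum flow = 8.
In the residual graph, reachable from Res: {Res, u2, u3, u5}.
Min-cut edges: Res→u1 (4), u3→u4 (2), u5→Out (2); capacity 4 + 2 + 2 = 8.
This cut is saturated, so no flow can exceed 8.

8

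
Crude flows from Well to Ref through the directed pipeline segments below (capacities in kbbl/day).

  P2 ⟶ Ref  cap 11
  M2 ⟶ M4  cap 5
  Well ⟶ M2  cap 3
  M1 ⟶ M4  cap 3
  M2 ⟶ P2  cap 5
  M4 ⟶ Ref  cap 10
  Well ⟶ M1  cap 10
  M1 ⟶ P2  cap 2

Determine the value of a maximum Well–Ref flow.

Augment Well→M1→M4→Ref: bottleneck 3, flow now 3.
Augment Well→M1→P2→Ref: bottleneck 2, flow now 5.
Augment Well→M2→M4→Ref: bottleneck 3, flow now 8.
No augmenting path remains; maximum flow = 8.
In the residual graph, reachable from Well: {Well, M1}.
Min-cut edges: Well→M2 (3), M1→M4 (3), M1→P2 (2); capacity 3 + 3 + 2 = 8.
This cut is saturated, so no flow can exceed 8.

8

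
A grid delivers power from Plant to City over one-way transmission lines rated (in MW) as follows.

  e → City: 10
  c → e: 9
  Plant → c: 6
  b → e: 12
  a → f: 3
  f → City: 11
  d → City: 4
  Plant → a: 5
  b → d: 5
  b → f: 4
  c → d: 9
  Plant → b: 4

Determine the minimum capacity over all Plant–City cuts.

Augment Plant→a→f→City: bottleneck 3, flow now 3.
Augment Plant→b→d→City: bottleneck 4, flow now 7.
Augment Plant→c→e→City: bottleneck 6, flow now 13.
No augmenting path remains; maximum flow = 13.
By max-flow min-cut, the minimum cut capacity equals the max flow.
In the residual graph, reachable from Plant: {Plant, a}.
Min-cut edges: Plant→b (4), Plant→c (6), a→f (3); capacity 4 + 6 + 3 = 13.

13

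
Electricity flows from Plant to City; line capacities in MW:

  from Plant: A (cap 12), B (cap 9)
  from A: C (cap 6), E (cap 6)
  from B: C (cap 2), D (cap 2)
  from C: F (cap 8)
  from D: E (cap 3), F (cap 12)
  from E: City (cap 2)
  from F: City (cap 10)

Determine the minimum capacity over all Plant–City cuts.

Augment Plant→A→E→City: bottleneck 2, flow now 2.
Augment Plant→A→C→F→City: bottleneck 6, flow now 8.
Augment Plant→B→C→F→City: bottleneck 2, flow now 10.
Augment Plant→B→D→F→City: bottleneck 2, flow now 12.
No augmenting path remains; maximum flow = 12.
By max-flow min-cut, the minimum cut capacity equals the max flow.
In the residual graph, reachable from Plant: {Plant, A, B, E}.
Min-cut edges: A→C (6), B→C (2), B→D (2), E→City (2); capacity 6 + 2 + 2 + 2 = 12.

12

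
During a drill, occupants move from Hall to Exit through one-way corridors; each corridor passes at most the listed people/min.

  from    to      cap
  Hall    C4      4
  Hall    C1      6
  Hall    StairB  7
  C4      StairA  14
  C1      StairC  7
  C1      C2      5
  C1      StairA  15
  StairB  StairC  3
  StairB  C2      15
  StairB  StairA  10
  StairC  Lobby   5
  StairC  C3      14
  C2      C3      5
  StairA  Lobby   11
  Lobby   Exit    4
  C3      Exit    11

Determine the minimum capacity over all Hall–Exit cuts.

Augment Hall→C4→StairA→Lobby→Exit: bottleneck 4, flow now 4.
Augment Hall→C1→StairC→C3→Exit: bottleneck 6, flow now 10.
Augment Hall→StairB→StairC→C3→Exit: bottleneck 3, flow now 13.
Augment Hall→StairB→C2→C3→Exit: bottleneck 2, flow now 15.
No augmenting path remains; maximum flow = 15.
By max-flow min-cut, the minimum cut capacity equals the max flow.
In the residual graph, reachable from Hall: {Hall, C4, C1, StairB, StairC, C2, StairA, Lobby, C3}.
Min-cut edges: Lobby→Exit (4), C3→Exit (11); capacity 4 + 11 = 15.

15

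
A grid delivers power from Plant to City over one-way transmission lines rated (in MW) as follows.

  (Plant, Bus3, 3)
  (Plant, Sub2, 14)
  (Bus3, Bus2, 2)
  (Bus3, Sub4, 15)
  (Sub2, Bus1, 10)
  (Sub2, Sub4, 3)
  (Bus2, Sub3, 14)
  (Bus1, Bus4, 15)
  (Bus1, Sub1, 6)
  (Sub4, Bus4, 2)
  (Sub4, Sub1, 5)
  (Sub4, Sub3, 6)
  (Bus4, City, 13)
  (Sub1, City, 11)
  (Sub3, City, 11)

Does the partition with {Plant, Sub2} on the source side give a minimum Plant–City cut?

Yes — it is a minimum cut (capacity 16).

Given cut capacity: 3 + 10 + 3 = 16.
Augment Plant→Bus3→Bus2→Sub3→City: bottleneck 2, flow now 2.
Augment Plant→Bus3→Sub4→Bus4→City: bottleneck 1, flow now 3.
Augment Plant→Sub2→Bus1→Bus4→City: bottleneck 10, flow now 13.
Augment Plant→Sub2→Sub4→Bus4→City: bottleneck 1, flow now 14.
Augment Plant→Sub2→Sub4→Sub1→City: bottleneck 2, flow now 16.
No augmenting path remains; maximum flow = 16.
Cut capacity 16 equals the max flow, so it is a minimum cut.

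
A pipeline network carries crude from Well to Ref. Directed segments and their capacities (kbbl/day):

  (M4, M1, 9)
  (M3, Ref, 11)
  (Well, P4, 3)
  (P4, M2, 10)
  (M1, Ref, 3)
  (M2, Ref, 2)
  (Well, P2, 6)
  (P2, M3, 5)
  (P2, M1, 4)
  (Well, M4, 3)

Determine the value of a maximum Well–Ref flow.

Augment Well→P4→M2→Ref: bottleneck 2, flow now 2.
Augment Well→P2→M3→Ref: bottleneck 5, flow now 7.
Augment Well→P2→M1→Ref: bottleneck 1, flow now 8.
Augment Well→M4→M1→Ref: bottleneck 2, flow now 10.
No augmenting path remains; maximum flow = 10.
In the residual graph, reachable from Well: {Well, P4, P2, M4, M2, M1}.
Min-cut edges: P2→M3 (5), M2→Ref (2), M1→Ref (3); capacity 5 + 2 + 3 = 10.
This cut is saturated, so no flow can exceed 10.

10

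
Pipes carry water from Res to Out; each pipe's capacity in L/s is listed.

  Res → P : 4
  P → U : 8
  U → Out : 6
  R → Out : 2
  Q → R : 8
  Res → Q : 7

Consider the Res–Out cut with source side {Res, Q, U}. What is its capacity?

Edges leaving {Res, Q, U}: Res→P (4), Q→R (8), U→Out (6).
Cut capacity = 4 + 8 + 6 = 18.

18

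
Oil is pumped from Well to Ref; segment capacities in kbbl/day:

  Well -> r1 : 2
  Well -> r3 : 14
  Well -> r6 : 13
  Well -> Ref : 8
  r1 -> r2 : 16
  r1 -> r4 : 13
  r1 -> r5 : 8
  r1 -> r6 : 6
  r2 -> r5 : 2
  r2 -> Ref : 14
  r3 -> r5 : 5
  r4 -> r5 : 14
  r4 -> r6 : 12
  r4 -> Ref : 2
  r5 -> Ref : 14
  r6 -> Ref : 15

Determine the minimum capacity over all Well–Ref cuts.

Augment Well→Ref: bottleneck 8, flow now 8.
Augment Well→r6→Ref: bottleneck 13, flow now 21.
Augment Well→r1→r2→Ref: bottleneck 2, flow now 23.
Augment Well→r3→r5→Ref: bottleneck 5, flow now 28.
No augmenting path remains; maximum flow = 28.
By max-flow min-cut, the minimum cut capacity equals the max flow.
In the residual graph, reachable from Well: {Well, r3}.
Min-cut edges: Well→r1 (2), Well→r6 (13), Well→Ref (8), r3→r5 (5); capacity 2 + 13 + 8 + 5 = 28.

28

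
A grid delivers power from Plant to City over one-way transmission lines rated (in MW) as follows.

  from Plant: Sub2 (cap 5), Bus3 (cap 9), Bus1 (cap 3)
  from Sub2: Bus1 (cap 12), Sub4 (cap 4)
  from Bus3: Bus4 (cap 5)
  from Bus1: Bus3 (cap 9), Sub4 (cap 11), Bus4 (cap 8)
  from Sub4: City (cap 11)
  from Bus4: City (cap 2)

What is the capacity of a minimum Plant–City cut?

10

Augment Plant→Sub2→Sub4→City: bottleneck 4, flow now 4.
Augment Plant→Bus3→Bus4→City: bottleneck 2, flow now 6.
Augment Plant→Bus1→Sub4→City: bottleneck 3, flow now 9.
Augment Plant→Sub2→Bus1→Sub4→City: bottleneck 1, flow now 10.
No augmenting path remains; maximum flow = 10.
By max-flow min-cut, the minimum cut capacity equals the max flow.
In the residual graph, reachable from Plant: {Plant, Bus3, Bus4}.
Min-cut edges: Plant→Sub2 (5), Plant→Bus1 (3), Bus4→City (2); capacity 5 + 3 + 2 = 10.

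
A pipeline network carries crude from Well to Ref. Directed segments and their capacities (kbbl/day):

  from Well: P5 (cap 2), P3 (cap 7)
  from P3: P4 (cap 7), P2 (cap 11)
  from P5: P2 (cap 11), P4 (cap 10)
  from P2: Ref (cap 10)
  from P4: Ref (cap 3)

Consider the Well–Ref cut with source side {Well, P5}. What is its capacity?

Edges leaving {Well, P5}: Well→P3 (7), P5→P2 (11), P5→P4 (10).
Cut capacity = 7 + 11 + 10 = 28.

28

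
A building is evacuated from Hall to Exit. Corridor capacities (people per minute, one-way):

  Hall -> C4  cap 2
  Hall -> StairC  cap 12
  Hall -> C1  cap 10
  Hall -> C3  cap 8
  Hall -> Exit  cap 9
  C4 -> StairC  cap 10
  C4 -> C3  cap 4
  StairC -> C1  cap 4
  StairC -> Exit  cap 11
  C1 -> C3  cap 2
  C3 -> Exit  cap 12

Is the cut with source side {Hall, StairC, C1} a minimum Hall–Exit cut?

Given cut capacity: 2 + 8 + 9 + 11 + 2 = 32.
Augment Hall→Exit: bottleneck 9, flow now 9.
Augment Hall→StairC→Exit: bottleneck 11, flow now 20.
Augment Hall→C3→Exit: bottleneck 8, flow now 28.
Augment Hall→C4→C3→Exit: bottleneck 2, flow now 30.
Augment Hall→C1→C3→Exit: bottleneck 2, flow now 32.
No augmenting path remains; maximum flow = 32.
Cut capacity 32 equals the max flow, so it is a minimum cut.

Yes — it is a minimum cut (capacity 32).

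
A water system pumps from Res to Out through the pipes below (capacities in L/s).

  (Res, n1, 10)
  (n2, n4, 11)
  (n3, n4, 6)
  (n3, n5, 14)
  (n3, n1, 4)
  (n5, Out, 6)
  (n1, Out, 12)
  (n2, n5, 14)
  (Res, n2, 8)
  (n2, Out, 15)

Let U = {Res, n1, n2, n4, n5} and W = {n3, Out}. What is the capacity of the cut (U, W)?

Edges leaving {Res, n1, n2, n4, n5}: n1→Out (12), n2→Out (15), n5→Out (6).
Cut capacity = 12 + 15 + 6 = 33.

33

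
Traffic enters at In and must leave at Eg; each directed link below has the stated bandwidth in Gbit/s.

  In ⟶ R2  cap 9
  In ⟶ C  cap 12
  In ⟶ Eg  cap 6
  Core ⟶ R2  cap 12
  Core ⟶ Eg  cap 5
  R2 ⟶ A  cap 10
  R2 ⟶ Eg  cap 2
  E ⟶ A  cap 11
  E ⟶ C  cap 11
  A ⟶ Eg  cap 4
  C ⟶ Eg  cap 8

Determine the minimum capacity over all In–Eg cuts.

20

Augment In→Eg: bottleneck 6, flow now 6.
Augment In→R2→Eg: bottleneck 2, flow now 8.
Augment In→C→Eg: bottleneck 8, flow now 16.
Augment In→R2→A→Eg: bottleneck 4, flow now 20.
No augmenting path remains; maximum flow = 20.
By max-flow min-cut, the minimum cut capacity equals the max flow.
In the residual graph, reachable from In: {In, R2, A, C}.
Min-cut edges: In→Eg (6), R2→Eg (2), A→Eg (4), C→Eg (8); capacity 6 + 2 + 4 + 8 = 20.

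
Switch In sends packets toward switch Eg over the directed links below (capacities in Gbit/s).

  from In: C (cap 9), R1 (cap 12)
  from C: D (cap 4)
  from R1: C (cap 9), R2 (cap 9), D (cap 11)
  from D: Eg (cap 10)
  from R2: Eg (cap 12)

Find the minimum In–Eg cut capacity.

16

Augment In→C→D→Eg: bottleneck 4, flow now 4.
Augment In→R1→D→Eg: bottleneck 6, flow now 10.
Augment In→R1→R2→Eg: bottleneck 6, flow now 16.
No augmenting path remains; maximum flow = 16.
By max-flow min-cut, the minimum cut capacity equals the max flow.
In the residual graph, reachable from In: {In, C}.
Min-cut edges: In→R1 (12), C→D (4); capacity 12 + 4 = 16.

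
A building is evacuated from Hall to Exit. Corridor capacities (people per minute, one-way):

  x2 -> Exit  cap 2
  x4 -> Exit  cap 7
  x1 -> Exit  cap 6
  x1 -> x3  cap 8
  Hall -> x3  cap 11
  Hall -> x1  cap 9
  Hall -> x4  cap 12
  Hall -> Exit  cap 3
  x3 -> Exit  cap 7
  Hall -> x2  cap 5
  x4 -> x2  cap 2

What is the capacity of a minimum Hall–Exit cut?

25

Augment Hall→Exit: bottleneck 3, flow now 3.
Augment Hall→x1→Exit: bottleneck 6, flow now 9.
Augment Hall→x2→Exit: bottleneck 2, flow now 11.
Augment Hall→x3→Exit: bottleneck 7, flow now 18.
Augment Hall→x4→Exit: bottleneck 7, flow now 25.
No augmenting path remains; maximum flow = 25.
By max-flow min-cut, the minimum cut capacity equals the max flow.
In the residual graph, reachable from Hall: {Hall, x1, x2, x3, x4}.
Min-cut edges: Hall→Exit (3), x1→Exit (6), x2→Exit (2), x3→Exit (7), x4→Exit (7); capacity 3 + 6 + 2 + 7 + 7 = 25.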